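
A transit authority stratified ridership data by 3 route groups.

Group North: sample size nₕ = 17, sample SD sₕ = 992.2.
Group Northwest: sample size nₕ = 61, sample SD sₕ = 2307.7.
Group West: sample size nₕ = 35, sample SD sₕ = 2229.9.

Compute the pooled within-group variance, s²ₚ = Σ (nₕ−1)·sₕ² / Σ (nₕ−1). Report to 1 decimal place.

4584941.5

Degrees of freedom: 16 + 60 + 34 = 110.
Σ(nₕ−1)sₕ² = 16·984460.84 + 60·5325479.29 + 34·4972454.01 = 504343567.18.
s²ₚ = 504343567.18 / 110 = 4584941.520... → 4584941.5.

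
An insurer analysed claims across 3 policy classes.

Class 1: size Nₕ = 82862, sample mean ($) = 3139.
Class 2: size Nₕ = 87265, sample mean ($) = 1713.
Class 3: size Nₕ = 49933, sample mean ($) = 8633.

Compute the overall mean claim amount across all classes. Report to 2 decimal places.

N = 220060; weights Wₕ = Nₕ/N = (0.3765, 0.3966, 0.2269).
x̄_st = Σ Wₕ·x̄ₕ = 0.3765·3139 + 0.3966·1713 + 0.2269·8633 ≈ 3820.1416...
→ 3820.14.

3820.14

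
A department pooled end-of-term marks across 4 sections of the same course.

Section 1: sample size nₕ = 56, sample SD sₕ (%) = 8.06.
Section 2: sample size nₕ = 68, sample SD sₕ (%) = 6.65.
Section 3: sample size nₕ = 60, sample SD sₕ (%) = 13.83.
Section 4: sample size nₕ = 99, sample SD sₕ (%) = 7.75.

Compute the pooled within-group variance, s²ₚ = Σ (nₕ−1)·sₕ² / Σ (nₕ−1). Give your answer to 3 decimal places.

1: (56−1)·8.06² = 55·64.9636 = 3572.998
2: (68−1)·6.65² = 67·44.2225 = 2962.9075
3: (60−1)·13.83² = 59·191.2689 = 11284.8651
4: (99−1)·7.75² = 98·60.0625 = 5886.125
Numerator = 23706.8956; denominator = Σ(nₕ−1) = 279.
s²ₚ = 23706.8956/279 = 84.97095... → 84.971.

84.971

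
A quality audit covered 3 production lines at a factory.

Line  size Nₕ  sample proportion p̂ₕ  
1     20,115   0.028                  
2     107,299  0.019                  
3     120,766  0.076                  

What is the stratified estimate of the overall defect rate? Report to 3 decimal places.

0.047

N = 20115 + 107299 + 120766 = 248180.
Overall proportion = Σ (Nₕ/N)·p̂ₕ.
Σ Nₕp̂ₕ = 563.22 + 2038.681 + 9178.216 = 11780.117.
11780.117 / 248180 = 0.04747... → 0.047.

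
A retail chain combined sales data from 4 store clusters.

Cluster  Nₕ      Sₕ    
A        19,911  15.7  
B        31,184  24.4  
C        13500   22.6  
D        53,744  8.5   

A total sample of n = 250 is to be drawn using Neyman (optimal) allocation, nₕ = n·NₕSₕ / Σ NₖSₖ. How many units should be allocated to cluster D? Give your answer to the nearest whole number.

A: NₕSₕ = 19911·15.7 = 312602.7
B: NₕSₕ = 31184·24.4 = 760889.6
C: NₕSₕ = 13500·22.6 = 305100
D: NₕSₕ = 53744·8.5 = 456824
Σ NₕSₕ = 1835416.3.
n_D = 250·456824/1835416.3 = 62.223... → 62.

62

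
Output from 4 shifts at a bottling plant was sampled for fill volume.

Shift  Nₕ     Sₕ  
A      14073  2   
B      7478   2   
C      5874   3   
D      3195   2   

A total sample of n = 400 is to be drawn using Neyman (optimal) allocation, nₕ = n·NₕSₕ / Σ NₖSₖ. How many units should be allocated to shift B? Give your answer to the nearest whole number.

89

Σ NₕSₕ = 14073·2 + 7478·2 + 5874·3 + 3195·2 = 67114.
Share for B: 14956/67114 = 0.22284.
n_B = 400 × 0.22284 = 89.138... → 89.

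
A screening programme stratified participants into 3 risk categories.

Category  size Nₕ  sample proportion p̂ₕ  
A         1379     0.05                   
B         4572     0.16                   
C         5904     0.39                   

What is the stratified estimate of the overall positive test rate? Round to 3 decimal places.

Wₕ = Nₕ/N with N = 11855: 0.1163, 0.3857, 0.4980.
p̂_st = 0.1163·0.05 + 0.3857·0.16 + 0.4980·0.39 ≈ 0.26175... → 0.262.

0.262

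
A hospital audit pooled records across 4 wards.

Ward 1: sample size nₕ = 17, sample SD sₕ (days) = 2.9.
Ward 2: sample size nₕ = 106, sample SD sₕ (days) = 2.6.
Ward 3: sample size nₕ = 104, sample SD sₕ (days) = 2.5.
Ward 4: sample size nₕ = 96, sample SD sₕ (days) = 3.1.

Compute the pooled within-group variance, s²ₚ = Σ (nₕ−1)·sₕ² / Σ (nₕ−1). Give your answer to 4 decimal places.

7.5268

1: (17−1)·2.9² = 16·8.41 = 134.56
2: (106−1)·2.6² = 105·6.76 = 709.8
3: (104−1)·2.5² = 103·6.25 = 643.75
4: (96−1)·3.1² = 95·9.61 = 912.95
Numerator = 2401.06; denominator = Σ(nₕ−1) = 319.
s²ₚ = 2401.06/319 = 7.526834... → 7.5268.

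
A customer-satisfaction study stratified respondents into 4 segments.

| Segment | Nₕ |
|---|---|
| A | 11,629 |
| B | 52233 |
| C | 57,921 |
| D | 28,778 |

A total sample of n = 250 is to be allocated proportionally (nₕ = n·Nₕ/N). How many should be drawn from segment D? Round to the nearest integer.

48

N = 11629 + 52233 + 57921 + 28778 = 150561.
n_D = 250·28778/150561 = 47.785... → 48.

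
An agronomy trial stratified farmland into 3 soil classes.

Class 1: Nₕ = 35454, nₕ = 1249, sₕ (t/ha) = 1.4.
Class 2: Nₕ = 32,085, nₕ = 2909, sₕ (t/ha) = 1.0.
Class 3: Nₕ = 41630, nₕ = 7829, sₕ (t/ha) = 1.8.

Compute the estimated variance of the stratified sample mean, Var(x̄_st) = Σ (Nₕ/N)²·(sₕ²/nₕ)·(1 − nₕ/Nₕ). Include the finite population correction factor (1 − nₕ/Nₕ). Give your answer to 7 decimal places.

0.0002355

N = 109169; Wₕ = Nₕ/N.
class 1: (35454/109169)²·1.4²/1249·(1 − 1249/35454) = 0.0001596797
class 2: (32085/109169)²·1.0²/2909·(1 − 2909/32085) = 0.0000270013
class 3: (41630/109169)²·1.8²/7829·(1 − 7829/41630) = 0.0000488625
Sum = 0.0002355436 → 0.0002355.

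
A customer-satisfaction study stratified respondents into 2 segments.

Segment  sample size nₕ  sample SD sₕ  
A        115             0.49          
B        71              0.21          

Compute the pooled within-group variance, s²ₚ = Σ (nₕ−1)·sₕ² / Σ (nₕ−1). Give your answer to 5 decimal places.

Degrees of freedom: 114 + 70 = 184.
Σ(nₕ−1)sₕ² = 114·0.2401 + 70·0.0441 = 30.4584.
s²ₚ = 30.4584 / 184 = 0.1655348... → 0.16553.

0.16553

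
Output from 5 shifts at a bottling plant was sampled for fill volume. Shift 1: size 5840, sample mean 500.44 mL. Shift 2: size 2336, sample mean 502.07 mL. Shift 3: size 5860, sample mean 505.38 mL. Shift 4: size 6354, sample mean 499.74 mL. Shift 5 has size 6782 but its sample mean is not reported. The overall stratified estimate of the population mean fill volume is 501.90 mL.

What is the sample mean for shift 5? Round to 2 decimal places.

502.12

Σ Nₕx̄ₕ = N·μ, so 6782·x̄_5 = 27172·501.90 − (5840·500.44 + 2336·502.07 + 5860·505.38 + 6354·499.74).
= 13637626.8 − 10232279.88 = 3405346.92.
x̄_5 = 3405346.92 / 6782 = 502.1154... → 502.12.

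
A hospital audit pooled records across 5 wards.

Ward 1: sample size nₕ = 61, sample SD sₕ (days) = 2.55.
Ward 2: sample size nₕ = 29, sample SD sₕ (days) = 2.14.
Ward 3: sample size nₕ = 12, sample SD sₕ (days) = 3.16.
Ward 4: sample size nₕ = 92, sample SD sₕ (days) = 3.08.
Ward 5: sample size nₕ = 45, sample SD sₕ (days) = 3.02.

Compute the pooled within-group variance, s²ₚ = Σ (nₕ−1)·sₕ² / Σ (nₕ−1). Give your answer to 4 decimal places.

1: (61−1)·2.55² = 60·6.5025 = 390.15
2: (29−1)·2.14² = 28·4.5796 = 128.2288
3: (12−1)·3.16² = 11·9.9856 = 109.8416
4: (92−1)·3.08² = 91·9.4864 = 863.2624
5: (45−1)·3.02² = 44·9.1204 = 401.2976
Numerator = 1892.7804; denominator = Σ(nₕ−1) = 234.
s²ₚ = 1892.7804/234 = 8.088805... → 8.0888.

8.0888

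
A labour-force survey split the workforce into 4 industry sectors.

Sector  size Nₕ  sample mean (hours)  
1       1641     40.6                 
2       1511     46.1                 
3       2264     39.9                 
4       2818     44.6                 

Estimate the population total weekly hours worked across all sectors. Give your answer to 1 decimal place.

1: 1641·40.6 = 66624.6
2: 1511·46.1 = 69657.1
3: 2264·39.9 = 90333.6
4: 2818·44.6 = 125682.8
τ̂ = Σ Nₕx̄ₕ = 352298.1.

352298.1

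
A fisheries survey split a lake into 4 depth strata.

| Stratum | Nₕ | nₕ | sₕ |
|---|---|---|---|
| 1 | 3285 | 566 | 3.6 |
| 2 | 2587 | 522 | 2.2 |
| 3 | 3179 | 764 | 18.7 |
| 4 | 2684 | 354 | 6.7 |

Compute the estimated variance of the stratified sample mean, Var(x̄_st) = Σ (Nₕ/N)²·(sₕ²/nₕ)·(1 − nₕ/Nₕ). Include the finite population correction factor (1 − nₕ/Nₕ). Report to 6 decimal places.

N = 11735. Term for each stratum: Wₕ²sₕ²/nₕ·(1−nₕ/Nₕ).
Var(x̄_st) = 0.001485139 + 0.000359687 + 0.025517101 + 0.005758622 = 0.033120549 → 0.033121.

0.033121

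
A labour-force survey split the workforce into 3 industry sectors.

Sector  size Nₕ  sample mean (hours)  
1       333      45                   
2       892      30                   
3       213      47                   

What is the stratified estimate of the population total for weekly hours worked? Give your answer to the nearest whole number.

51756

1: 333·45 = 14985
2: 892·30 = 26760
3: 213·47 = 10011
τ̂ = Σ Nₕx̄ₕ = 51756.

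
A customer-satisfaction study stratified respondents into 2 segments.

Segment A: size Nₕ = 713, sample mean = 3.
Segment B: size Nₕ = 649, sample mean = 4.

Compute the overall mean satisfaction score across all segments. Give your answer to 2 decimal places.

3.48

x̄_st = (Σ Nₕx̄ₕ) / (Σ Nₕ) = (713·3 + 649·4) / 1362
= 4735 / 1362 = 3.4765... → 3.48.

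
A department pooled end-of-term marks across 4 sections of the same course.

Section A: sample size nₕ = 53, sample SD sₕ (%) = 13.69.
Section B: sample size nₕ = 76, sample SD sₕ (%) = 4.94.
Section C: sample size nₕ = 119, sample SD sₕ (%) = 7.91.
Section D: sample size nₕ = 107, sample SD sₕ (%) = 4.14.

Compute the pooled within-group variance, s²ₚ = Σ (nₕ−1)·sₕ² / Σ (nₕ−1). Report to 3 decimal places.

59.190

A: (53−1)·13.69² = 52·187.4161 = 9745.6372
B: (76−1)·4.94² = 75·24.4036 = 1830.27
C: (119−1)·7.91² = 118·62.5681 = 7383.0358
D: (107−1)·4.14² = 106·17.1396 = 1816.7976
Numerator = 20775.7406; denominator = Σ(nₕ−1) = 351.
s²ₚ = 20775.7406/351 = 59.19014... → 59.190.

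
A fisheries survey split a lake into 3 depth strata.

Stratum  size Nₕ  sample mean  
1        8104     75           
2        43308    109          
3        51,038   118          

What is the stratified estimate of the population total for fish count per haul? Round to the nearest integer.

Estimate total by summing Nₕ·x̄ₕ over strata.
8104·75 + 43308·109 + 51038·118 = 607800 + 4720572 + 6022484 = 11350856.

11350856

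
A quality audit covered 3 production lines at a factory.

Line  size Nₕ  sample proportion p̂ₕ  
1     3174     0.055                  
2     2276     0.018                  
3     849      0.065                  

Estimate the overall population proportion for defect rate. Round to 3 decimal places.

0.043

N = 3174 + 2276 + 849 = 6299.
Overall proportion = Σ (Nₕ/N)·p̂ₕ.
Σ Nₕp̂ₕ = 174.57 + 40.968 + 55.185 = 270.723.
270.723 / 6299 = 0.04298... → 0.043.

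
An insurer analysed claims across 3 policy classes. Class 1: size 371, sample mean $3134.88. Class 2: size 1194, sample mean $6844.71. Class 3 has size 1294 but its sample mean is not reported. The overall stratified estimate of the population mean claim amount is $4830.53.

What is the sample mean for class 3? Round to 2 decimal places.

3458.16

N = 371 + 1194 + 1294 = 2859.
Overall total = μ·N = 4830.53·2859 = 13810485.27.
Subtract the known strata: 371·3134.88 + 1194·6844.71 = 9335624.22.
Remaining total for class 3: 13810485.27 − 9335624.22 = 4474861.05.
Divide by its size: 4474861.05 / 1294 = 3458.1616... → 3458.16.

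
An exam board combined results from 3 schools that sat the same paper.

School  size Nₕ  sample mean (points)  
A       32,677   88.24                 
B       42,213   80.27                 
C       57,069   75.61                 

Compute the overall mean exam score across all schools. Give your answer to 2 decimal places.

N = 131959; weights Wₕ = Nₕ/N = (0.2476, 0.3199, 0.4325).
x̄_st = Σ Wₕ·x̄ₕ = 0.2476·88.24 + 0.3199·80.27 + 0.4325·75.61 ≈ 80.2283...
→ 80.23.

80.23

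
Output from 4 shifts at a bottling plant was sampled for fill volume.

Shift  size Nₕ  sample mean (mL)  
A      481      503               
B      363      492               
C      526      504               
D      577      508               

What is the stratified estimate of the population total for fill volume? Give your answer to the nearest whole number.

A: 481·503 = 241943
B: 363·492 = 178596
C: 526·504 = 265104
D: 577·508 = 293116
τ̂ = Σ Nₕx̄ₕ = 978759.

978759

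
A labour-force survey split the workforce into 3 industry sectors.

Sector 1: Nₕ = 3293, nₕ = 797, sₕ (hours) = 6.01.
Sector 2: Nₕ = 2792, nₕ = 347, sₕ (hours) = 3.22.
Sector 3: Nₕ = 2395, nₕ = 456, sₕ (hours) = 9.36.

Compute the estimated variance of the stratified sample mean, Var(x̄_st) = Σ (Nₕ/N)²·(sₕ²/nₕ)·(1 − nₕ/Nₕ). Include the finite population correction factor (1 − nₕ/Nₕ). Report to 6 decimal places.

N = 8480. Term for each stratum: Wₕ²sₕ²/nₕ·(1−nₕ/Nₕ).
Var(x̄_st) = 0.005180065 + 0.002836513 + 0.012407334 = 0.020423913 → 0.020424.

0.020424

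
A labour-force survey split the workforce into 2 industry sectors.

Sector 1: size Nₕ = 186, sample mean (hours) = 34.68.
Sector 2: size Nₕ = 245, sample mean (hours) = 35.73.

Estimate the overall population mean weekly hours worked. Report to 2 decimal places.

N = 186 + 245 = 431.
Overall mean = Σ (Nₕ/N)·x̄ₕ — weight by population share, not a simple average.
Σ Nₕx̄ₕ = 186·34.68 + 245·35.73 = 6450.48 + 8753.85 = 15204.33.
Divide by N: 15204.33 / 431 = 35.2769... → 35.28.

35.28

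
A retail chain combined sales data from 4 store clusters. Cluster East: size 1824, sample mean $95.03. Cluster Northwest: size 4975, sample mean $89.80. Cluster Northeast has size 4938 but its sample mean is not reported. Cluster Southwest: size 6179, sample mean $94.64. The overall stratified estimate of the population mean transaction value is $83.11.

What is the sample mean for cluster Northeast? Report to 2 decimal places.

Σ Nₕx̄ₕ = N·μ, so 4938·x̄_Northeast = 17916·83.11 − (1824·95.03 + 4975·89.80 + 6179·94.64).
= 1488998.76 − 1204870.28 = 284128.48.
x̄_Northeast = 284128.48 / 4938 = 57.5392... → 57.54.

57.54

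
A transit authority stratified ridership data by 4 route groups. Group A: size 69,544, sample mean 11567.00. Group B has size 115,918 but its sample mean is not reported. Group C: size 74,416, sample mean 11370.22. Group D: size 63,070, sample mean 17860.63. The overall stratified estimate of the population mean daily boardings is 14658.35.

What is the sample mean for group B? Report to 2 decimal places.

N = 69544 + 115918 + 74416 + 63070 = 322948.
Overall total = μ·N = 14658.35·322948 = 4733884815.8.
Subtract the known strata: 69544·11567.00 + 74416·11370.22 + 63070·17860.63 = 2777011673.62.
Remaining total for group B: 4733884815.8 − 2777011673.62 = 1956873142.18.
Divide by its size: 1956873142.18 / 115918 = 16881.5295... → 16881.53.

16881.53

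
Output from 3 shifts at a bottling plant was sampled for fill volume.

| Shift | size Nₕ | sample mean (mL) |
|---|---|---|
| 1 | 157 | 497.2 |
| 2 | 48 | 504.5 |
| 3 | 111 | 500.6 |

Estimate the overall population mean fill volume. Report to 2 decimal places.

499.50

N = 316; weights Wₕ = Nₕ/N = (0.4968, 0.1519, 0.3513).
x̄_st = Σ Wₕ·x̄ₕ = 0.4968·497.2 + 0.1519·504.5 + 0.3513·500.6 ≈ 499.5032...
→ 499.50.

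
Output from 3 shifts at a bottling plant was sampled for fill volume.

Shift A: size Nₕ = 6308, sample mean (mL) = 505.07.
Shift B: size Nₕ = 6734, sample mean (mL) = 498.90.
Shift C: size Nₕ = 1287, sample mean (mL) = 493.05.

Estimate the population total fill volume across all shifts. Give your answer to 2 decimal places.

7180129.51

Population total = Σ Nₕ·x̄ₕ (each stratum's size times its mean).
6308·505.07 + 6734·498.90 + 1287·493.05 = 3185981.56 + 3359592.6 + 634555.35 = 7180129.51.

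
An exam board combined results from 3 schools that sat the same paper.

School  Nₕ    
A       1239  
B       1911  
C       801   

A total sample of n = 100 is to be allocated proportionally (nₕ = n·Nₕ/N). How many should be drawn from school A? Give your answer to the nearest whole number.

31

Share of school A = 1239/3951 = 0.31359.
Allocate 100 × 0.31359 = 31.359... → 31.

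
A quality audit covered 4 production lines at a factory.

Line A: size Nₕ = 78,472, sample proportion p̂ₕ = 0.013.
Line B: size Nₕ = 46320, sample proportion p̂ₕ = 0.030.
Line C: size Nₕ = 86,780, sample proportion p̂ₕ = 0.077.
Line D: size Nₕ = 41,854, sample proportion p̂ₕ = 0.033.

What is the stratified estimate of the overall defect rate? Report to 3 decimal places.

0.041

Wₕ = Nₕ/N with N = 253426: 0.3096, 0.1828, 0.3424, 0.1652.
p̂_st = 0.3096·0.013 + 0.1828·0.030 + 0.3424·0.077 + 0.1652·0.033 ≈ 0.04133... → 0.041.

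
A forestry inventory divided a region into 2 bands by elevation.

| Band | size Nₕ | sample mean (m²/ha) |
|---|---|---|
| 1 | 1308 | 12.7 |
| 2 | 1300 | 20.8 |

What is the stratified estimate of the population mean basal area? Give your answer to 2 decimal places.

N = 2608; weights Wₕ = Nₕ/N = (0.5015, 0.4985).
x̄_st = Σ Wₕ·x̄ₕ = 0.5015·12.7 + 0.4985·20.8 ≈ 16.7376...
→ 16.74.

16.74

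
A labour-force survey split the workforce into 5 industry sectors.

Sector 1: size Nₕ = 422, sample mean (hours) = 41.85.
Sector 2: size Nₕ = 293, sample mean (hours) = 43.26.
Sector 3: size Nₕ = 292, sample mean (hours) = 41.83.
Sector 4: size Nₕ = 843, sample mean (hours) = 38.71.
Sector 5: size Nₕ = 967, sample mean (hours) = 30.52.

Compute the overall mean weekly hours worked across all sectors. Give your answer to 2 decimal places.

N = 422 + 293 + 292 + 843 + 967 = 2817.
Overall mean = Σ (Nₕ/N)·x̄ₕ — weight by population share, not a simple average.
Σ Nₕx̄ₕ = 422·41.85 + 293·43.26 + 292·41.83 + 843·38.71 + 967·30.52 = 17660.7 + 12675.18 + 12214.36 + 32632.53 + 29512.84 = 104695.61.
Divide by N: 104695.61 / 2817 = 37.1656... → 37.17.

37.17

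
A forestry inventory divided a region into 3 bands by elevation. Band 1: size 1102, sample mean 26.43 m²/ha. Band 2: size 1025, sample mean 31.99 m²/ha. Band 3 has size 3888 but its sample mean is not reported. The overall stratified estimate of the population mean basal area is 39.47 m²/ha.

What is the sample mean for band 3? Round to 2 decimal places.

Σ Nₕx̄ₕ = N·μ, so 3888·x̄_3 = 6015·39.47 − (1102·26.43 + 1025·31.99).
= 237412.05 − 61915.61 = 175496.44.
x̄_3 = 175496.44 / 3888 = 45.1380... → 45.14.

45.14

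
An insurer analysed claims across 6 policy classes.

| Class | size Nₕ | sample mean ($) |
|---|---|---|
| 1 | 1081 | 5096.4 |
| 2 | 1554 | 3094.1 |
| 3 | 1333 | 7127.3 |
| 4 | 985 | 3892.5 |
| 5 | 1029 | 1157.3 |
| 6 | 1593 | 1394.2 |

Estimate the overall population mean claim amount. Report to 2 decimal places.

3572.81

N = 1081 + 1554 + 1333 + 985 + 1029 + 1593 = 7575.
Weight each subgroup mean by Nₕ/N and sum.
Σ Nₕx̄ₕ = 1081·5096.4 + 1554·3094.1 + 1333·7127.3 + 985·3892.5 + 1029·1157.3 + 1593·1394.2 = 5509208.4 + 4808231.4 + 9500690.9 + 3834112.5 + 1190861.7 + 2220960.6 = 27064065.5.
Divide by N: 27064065.5 / 7575 = 3572.8139... → 3572.81.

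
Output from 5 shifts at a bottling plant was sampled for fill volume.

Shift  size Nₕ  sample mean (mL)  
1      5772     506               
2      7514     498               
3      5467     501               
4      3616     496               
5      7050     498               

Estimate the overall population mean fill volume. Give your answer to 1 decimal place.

x̄_st = (Σ Nₕx̄ₕ) / (Σ Nₕ) = (5772·506 + 7514·498 + 5467·501 + 3616·496 + 7050·498) / 29419
= 14706007 / 29419 = 499.881... → 499.9.

499.9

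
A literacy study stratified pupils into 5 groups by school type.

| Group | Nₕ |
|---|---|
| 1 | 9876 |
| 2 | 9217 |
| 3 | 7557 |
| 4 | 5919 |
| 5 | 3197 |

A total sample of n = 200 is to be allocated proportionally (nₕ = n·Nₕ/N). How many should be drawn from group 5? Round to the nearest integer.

18

N = 9876 + 9217 + 7557 + 5919 + 3197 = 35766.
n_5 = 200·3197/35766 = 17.877... → 18.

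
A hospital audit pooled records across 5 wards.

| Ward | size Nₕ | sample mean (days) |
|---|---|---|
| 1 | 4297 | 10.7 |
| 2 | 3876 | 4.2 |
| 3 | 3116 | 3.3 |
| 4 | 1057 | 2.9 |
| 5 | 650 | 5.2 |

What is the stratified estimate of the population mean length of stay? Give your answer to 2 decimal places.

x̄_st = (Σ Nₕx̄ₕ) / (Σ Nₕ) = (4297·10.7 + 3876·4.2 + 3116·3.3 + 1057·2.9 + 650·5.2) / 12996
= 78985.2 / 12996 = 6.0777... → 6.08.

6.08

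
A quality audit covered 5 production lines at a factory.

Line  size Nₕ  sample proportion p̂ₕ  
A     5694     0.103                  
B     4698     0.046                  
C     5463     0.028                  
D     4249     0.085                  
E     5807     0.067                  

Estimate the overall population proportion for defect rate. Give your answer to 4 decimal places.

N = 5694 + 4698 + 5463 + 4249 + 5807 = 25911.
Overall proportion = Σ (Nₕ/N)·p̂ₕ.
Σ Nₕp̂ₕ = 586.482 + 216.108 + 152.964 + 361.165 + 389.069 = 1705.788.
1705.788 / 25911 = 0.065833... → 0.0658.

0.0658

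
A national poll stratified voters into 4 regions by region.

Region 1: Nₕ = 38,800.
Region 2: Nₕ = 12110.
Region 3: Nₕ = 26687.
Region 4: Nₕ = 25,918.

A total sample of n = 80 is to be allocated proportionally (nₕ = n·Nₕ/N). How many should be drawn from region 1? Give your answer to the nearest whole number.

N = 38800 + 12110 + 26687 + 25918 = 103515.
n_1 = 80·38800/103515 = 29.986... → 30.

30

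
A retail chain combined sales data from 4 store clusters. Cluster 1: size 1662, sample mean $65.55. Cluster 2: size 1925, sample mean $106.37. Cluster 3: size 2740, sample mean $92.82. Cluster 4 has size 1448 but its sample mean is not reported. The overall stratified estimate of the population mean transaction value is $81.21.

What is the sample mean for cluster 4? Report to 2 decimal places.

Σ Nₕx̄ₕ = N·μ, so 1448·x̄_4 = 7775·81.21 − (1662·65.55 + 1925·106.37 + 2740·92.82).
= 631407.75 − 568033.15 = 63374.6.
x̄_4 = 63374.6 / 1448 = 43.7670... → 43.77.

43.77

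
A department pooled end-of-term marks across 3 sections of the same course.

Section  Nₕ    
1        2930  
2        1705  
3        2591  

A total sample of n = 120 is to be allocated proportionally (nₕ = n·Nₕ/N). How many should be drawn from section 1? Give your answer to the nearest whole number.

N = 2930 + 1705 + 2591 = 7226.
n_1 = 120·2930/7226 = 48.658... → 49.

49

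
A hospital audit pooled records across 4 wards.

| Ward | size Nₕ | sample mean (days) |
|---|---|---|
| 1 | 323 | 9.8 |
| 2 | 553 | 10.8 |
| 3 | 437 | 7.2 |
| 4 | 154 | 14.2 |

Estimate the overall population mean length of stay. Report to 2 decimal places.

N = 323 + 553 + 437 + 154 = 1467.
Overall mean = Σ (Nₕ/N)·x̄ₕ — weight by population share, not a simple average.
Σ Nₕx̄ₕ = 323·9.8 + 553·10.8 + 437·7.2 + 154·14.2 = 3165.4 + 5972.4 + 3146.4 + 2186.8 = 14471.
Divide by N: 14471 / 1467 = 9.8643... → 9.86.

9.86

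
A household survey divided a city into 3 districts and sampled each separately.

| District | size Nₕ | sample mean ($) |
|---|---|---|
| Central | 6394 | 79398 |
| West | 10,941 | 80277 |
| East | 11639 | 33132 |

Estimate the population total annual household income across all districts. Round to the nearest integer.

Central: 6394·79398 = 507670812
West: 10941·80277 = 878310657
East: 11639·33132 = 385623348
τ̂ = Σ Nₕx̄ₕ = 1771604817.

1771604817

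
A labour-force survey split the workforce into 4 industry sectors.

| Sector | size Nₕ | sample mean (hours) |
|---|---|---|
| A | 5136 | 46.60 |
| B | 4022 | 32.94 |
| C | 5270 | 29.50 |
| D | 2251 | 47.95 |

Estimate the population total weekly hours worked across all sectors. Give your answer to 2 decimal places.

635222.73

Population total = Σ Nₕ·x̄ₕ (each stratum's size times its mean).
5136·46.60 + 4022·32.94 + 5270·29.50 + 2251·47.95 = 239337.6 + 132484.68 + 155465 + 107935.45 = 635222.73.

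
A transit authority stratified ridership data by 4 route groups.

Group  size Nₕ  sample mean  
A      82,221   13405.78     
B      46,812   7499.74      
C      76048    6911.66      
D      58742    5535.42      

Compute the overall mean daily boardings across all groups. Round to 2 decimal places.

x̄_st = (Σ Nₕx̄ₕ) / (Σ Nₕ) = (82221·13405.78 + 46812·7499.74 + 76048·6911.66 + 58742·5535.42) / 263823
= 2304094027.58 / 263823 = 8733.4843... → 8733.48.

8733.48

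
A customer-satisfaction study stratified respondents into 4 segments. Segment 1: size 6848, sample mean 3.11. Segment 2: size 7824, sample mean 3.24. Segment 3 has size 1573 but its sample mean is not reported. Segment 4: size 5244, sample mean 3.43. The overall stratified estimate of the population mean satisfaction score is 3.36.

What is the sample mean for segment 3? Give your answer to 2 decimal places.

Σ Nₕx̄ₕ = N·μ, so 1573·x̄_3 = 21489·3.36 − (6848·3.11 + 7824·3.24 + 5244·3.43).
= 72203.04 − 64633.96 = 7569.08.
x̄_3 = 7569.08 / 1573 = 4.8119... → 4.81.

4.81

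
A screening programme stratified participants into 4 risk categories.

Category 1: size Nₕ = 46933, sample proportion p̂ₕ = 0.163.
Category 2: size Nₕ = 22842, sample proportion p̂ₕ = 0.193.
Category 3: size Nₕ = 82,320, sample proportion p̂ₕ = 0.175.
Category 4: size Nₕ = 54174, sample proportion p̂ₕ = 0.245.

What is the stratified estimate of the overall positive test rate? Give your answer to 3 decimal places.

0.193

Wₕ = Nₕ/N with N = 206269: 0.2275, 0.1107, 0.3991, 0.2626.
p̂_st = 0.2275·0.163 + 0.1107·0.193 + 0.3991·0.175 + 0.2626·0.245 ≈ 0.19265... → 0.193.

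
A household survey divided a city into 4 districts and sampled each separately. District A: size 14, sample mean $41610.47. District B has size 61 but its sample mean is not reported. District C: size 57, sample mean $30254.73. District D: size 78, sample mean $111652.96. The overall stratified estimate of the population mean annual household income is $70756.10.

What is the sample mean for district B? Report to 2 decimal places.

N = 14 + 61 + 57 + 78 = 210.
Overall total = μ·N = 70756.10·210 = 14858781.
Subtract the known strata: 14·41610.47 + 57·30254.73 + 78·111652.96 = 11015997.07.
Remaining total for district B: 14858781 − 11015997.07 = 3842783.93.
Divide by its size: 3842783.93 / 61 = 62996.4579... → 62996.46.

62996.46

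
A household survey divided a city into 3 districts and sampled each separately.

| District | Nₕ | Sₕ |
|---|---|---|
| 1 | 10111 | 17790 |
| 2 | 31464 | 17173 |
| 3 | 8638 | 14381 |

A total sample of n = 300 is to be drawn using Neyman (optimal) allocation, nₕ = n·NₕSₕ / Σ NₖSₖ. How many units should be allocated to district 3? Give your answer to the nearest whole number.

44

Σ NₕSₕ = 10111·17790 + 31464·17173 + 8638·14381 = 844429040.
Share for 3: 124223078/844429040 = 0.14711.
n_3 = 300 × 0.14711 = 44.133... → 44.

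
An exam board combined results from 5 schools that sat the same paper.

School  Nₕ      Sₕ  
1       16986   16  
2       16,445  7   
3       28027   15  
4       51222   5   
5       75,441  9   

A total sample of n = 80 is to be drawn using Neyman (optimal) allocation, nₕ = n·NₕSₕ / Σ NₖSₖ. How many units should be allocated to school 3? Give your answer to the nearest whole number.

19

1: NₕSₕ = 16986·16 = 271776
2: NₕSₕ = 16445·7 = 115115
3: NₕSₕ = 28027·15 = 420405
4: NₕSₕ = 51222·5 = 256110
5: NₕSₕ = 75441·9 = 678969
Σ NₕSₕ = 1742375.
n_3 = 80·420405/1742375 = 19.303... → 19.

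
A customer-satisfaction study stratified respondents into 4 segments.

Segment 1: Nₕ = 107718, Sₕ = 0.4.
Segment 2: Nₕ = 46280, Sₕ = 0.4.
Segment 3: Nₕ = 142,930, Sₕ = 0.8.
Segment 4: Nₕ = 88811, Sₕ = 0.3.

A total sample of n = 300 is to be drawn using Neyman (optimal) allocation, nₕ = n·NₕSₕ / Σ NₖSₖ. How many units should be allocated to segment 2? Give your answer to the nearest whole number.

1: NₕSₕ = 107718·0.4 = 43087.2
2: NₕSₕ = 46280·0.4 = 18512
3: NₕSₕ = 142930·0.8 = 114344
4: NₕSₕ = 88811·0.3 = 26643.3
Σ NₕSₕ = 202586.5.
n_2 = 300·18512/202586.5 = 27.413... → 27.

27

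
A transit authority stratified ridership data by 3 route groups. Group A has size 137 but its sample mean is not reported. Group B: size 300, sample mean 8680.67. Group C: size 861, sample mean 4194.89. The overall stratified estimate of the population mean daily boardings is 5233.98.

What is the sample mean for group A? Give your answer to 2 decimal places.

4216.82

N = 137 + 300 + 861 = 1298.
Overall total = μ·N = 5233.98·1298 = 6793706.04.
Subtract the known strata: 300·8680.67 + 861·4194.89 = 6216001.29.
Remaining total for group A: 6793706.04 − 6216001.29 = 577704.75.
Divide by its size: 577704.75 / 137 = 4216.8230... → 4216.82.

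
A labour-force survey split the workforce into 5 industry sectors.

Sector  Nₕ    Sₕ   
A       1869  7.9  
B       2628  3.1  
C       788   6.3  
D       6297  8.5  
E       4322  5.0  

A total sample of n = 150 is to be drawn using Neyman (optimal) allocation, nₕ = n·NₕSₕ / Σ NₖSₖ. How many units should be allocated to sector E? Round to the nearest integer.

Σ NₕSₕ = 1869·7.9 + 2628·3.1 + 788·6.3 + 6297·8.5 + 4322·5.0 = 103010.8.
Share for E: 21610/103010.8 = 0.20978.
n_E = 150 × 0.20978 = 31.468... → 31.

31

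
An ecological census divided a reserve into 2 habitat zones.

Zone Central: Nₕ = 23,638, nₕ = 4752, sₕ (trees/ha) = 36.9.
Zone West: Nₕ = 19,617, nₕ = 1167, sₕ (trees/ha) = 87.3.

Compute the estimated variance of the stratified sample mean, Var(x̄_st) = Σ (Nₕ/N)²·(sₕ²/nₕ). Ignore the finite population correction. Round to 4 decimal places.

N = 43255; Wₕ = Nₕ/N.
zone Central: (23638/43255)²·36.9²/4752 = 0.0855707
zone West: (19617/43255)²·87.3²/1167 = 1.3432294
Sum = 1.4288001 → 1.4288.

1.4288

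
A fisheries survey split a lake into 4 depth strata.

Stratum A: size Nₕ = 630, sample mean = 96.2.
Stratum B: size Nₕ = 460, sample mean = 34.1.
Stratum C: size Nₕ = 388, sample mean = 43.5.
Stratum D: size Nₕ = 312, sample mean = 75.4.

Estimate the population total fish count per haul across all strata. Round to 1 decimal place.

116694.8

Estimate total by summing Nₕ·x̄ₕ over strata.
630·96.2 + 460·34.1 + 388·43.5 + 312·75.4 = 60606 + 15686 + 16878 + 23524.8 = 116694.8.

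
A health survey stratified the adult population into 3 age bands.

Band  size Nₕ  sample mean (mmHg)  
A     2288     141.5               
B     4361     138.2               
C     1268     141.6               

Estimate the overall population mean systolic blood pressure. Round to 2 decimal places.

N = 7917; weights Wₕ = Nₕ/N = (0.2890, 0.5508, 0.1602).
x̄_st = Σ Wₕ·x̄ₕ = 0.2890·141.5 + 0.5508·138.2 + 0.1602·141.6 ≈ 139.6982...
→ 139.70.

139.70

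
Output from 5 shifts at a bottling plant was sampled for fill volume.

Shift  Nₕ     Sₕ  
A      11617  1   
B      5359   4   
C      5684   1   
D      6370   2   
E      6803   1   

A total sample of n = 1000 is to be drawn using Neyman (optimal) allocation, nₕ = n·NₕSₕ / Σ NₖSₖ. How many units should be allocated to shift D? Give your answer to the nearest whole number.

Σ NₕSₕ = 11617·1 + 5359·4 + 5684·1 + 6370·2 + 6803·1 = 58280.
Share for D: 12740/58280 = 0.21860.
n_D = 1000 × 0.21860 = 218.600... → 219.

219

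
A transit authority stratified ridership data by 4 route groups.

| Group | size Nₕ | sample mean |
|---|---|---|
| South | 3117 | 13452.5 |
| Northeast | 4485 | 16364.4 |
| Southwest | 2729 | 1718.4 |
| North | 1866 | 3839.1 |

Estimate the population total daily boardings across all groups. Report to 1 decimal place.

Estimate total by summing Nₕ·x̄ₕ over strata.
3117·13452.5 + 4485·16364.4 + 2729·1718.4 + 1866·3839.1 = 41931442.5 + 73394334 + 4689513.6 + 7163760.6 = 127179050.7.

127179050.7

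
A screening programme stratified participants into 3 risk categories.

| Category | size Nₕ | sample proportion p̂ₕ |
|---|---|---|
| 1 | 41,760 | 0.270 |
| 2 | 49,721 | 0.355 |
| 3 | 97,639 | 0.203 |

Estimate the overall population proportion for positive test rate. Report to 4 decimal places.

N = 41760 + 49721 + 97639 = 189120.
Overall proportion = Σ (Nₕ/N)·p̂ₕ.
Σ Nₕp̂ₕ = 11275.2 + 17650.955 + 19820.717 = 48746.872.
48746.872 / 189120 = 0.257756... → 0.2578.

0.2578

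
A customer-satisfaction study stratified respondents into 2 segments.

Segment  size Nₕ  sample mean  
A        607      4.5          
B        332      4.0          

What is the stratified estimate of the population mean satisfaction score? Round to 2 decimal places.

x̄_st = (Σ Nₕx̄ₕ) / (Σ Nₕ) = (607·4.5 + 332·4.0) / 939
= 4059.5 / 939 = 4.3232... → 4.32.

4.32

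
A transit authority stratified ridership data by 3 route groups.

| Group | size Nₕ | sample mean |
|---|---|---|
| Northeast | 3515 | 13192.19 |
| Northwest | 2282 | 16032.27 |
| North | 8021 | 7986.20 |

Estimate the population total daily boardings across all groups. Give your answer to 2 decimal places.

Estimate total by summing Nₕ·x̄ₕ over strata.
3515·13192.19 + 2282·16032.27 + 8021·7986.20 = 46370547.85 + 36585640.14 + 64057310.2 = 147013498.19.

147013498.19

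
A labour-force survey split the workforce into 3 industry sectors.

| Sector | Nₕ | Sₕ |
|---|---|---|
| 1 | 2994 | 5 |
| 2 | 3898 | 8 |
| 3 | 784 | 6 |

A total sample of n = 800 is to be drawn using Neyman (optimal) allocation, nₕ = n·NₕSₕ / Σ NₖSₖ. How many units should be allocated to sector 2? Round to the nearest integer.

Σ NₕSₕ = 2994·5 + 3898·8 + 784·6 = 50858.
Share for 2: 31184/50858 = 0.61316.
n_2 = 800 × 0.61316 = 490.527... → 491.

491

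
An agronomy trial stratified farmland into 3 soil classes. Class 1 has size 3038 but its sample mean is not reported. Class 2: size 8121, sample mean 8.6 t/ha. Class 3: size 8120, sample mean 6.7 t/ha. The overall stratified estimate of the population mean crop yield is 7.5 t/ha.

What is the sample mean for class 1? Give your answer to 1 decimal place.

6.7

N = 3038 + 8121 + 8120 = 19279.
Overall total = μ·N = 7.5·19279 = 144592.5.
Subtract the known strata: 8121·8.6 + 8120·6.7 = 124244.6.
Remaining total for class 1: 144592.5 − 124244.6 = 20347.9.
Divide by its size: 20347.9 / 3038 = 6.698... → 6.7.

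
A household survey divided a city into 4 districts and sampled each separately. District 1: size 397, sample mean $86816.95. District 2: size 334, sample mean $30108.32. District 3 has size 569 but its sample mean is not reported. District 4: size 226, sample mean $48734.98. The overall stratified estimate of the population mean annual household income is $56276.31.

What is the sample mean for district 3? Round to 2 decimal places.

N = 397 + 334 + 569 + 226 = 1526.
Overall total = μ·N = 56276.31·1526 = 85877649.06.
Subtract the known strata: 397·86816.95 + 334·30108.32 + 226·48734.98 = 55536613.51.
Remaining total for district 3: 85877649.06 − 55536613.51 = 30341035.55.
Divide by its size: 30341035.55 / 569 = 53323.4368... → 53323.44.

53323.44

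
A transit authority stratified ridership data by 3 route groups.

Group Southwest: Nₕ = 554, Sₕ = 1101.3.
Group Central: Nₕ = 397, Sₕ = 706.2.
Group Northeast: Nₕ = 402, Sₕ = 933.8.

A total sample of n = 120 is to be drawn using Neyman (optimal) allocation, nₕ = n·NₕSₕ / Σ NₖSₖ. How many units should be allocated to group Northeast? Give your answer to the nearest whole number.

36

Σ NₕSₕ = 554·1101.3 + 397·706.2 + 402·933.8 = 1265869.2.
Share for Northeast: 375387.6/1265869.2 = 0.29655.
n_Northeast = 120 × 0.29655 = 35.585... → 36.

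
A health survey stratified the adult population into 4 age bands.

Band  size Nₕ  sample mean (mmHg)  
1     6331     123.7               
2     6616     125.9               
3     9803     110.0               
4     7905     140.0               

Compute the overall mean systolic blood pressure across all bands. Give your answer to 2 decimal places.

124.00

N = 6331 + 6616 + 9803 + 7905 = 30655.
Overall mean = Σ (Nₕ/N)·x̄ₕ — weight by population share, not a simple average.
Σ Nₕx̄ₕ = 6331·123.7 + 6616·125.9 + 9803·110.0 + 7905·140.0 = 783144.7 + 832954.4 + 1078330 + 1106700 = 3801129.1.
Divide by N: 3801129.1 / 30655 = 123.9970... → 124.00.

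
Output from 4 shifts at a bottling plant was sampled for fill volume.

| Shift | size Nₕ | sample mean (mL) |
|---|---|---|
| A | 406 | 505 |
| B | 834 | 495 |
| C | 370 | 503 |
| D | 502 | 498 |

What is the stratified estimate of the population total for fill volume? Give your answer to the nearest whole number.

1053966

A: 406·505 = 205030
B: 834·495 = 412830
C: 370·503 = 186110
D: 502·498 = 249996
τ̂ = Σ Nₕx̄ₕ = 1053966.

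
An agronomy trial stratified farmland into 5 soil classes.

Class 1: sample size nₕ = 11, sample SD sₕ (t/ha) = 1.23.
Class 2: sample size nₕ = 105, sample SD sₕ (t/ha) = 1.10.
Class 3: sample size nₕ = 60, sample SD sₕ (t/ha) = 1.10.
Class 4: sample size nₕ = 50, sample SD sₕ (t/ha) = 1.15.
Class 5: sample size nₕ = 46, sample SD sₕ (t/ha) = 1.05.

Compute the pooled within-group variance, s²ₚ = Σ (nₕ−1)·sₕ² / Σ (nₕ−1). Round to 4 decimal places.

Degrees of freedom: 10 + 104 + 59 + 49 + 45 = 267.
Σ(nₕ−1)sₕ² = 10·1.5129 + 104·1.21 + 59·1.21 + 49·1.3225 + 45·1.1025 = 326.774.
s²ₚ = 326.774 / 267 = 1.223873... → 1.2239.

1.2239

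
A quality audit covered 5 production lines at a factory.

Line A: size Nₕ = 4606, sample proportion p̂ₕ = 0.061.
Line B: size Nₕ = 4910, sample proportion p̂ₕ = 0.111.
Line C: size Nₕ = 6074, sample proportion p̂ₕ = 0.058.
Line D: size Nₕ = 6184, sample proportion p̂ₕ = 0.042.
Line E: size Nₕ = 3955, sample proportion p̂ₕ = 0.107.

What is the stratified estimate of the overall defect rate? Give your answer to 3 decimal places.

Wₕ = Nₕ/N with N = 25729: 0.1790, 0.1908, 0.2361, 0.2404, 0.1537.
p̂_st = 0.1790·0.061 + 0.1908·0.111 + 0.2361·0.058 + 0.2404·0.042 + 0.1537·0.107 ≈ 0.07234... → 0.072.

0.072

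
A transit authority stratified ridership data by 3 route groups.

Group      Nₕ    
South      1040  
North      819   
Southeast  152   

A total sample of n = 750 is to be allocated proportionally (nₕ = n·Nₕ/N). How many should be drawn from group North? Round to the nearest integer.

305

N = 1040 + 819 + 152 = 2011.
n_North = 750·819/2011 = 305.445... → 305.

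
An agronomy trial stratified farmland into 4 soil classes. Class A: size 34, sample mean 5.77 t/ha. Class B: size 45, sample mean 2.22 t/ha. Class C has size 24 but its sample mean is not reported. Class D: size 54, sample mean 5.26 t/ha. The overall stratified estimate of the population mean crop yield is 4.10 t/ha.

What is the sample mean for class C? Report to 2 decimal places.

N = 34 + 45 + 24 + 54 = 157.
Overall total = μ·N = 4.10·157 = 643.7.
Subtract the known strata: 34·5.77 + 45·2.22 + 54·5.26 = 580.12.
Remaining total for class C: 643.7 − 580.12 = 63.58.
Divide by its size: 63.58 / 24 = 2.6492... → 2.65.

2.65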